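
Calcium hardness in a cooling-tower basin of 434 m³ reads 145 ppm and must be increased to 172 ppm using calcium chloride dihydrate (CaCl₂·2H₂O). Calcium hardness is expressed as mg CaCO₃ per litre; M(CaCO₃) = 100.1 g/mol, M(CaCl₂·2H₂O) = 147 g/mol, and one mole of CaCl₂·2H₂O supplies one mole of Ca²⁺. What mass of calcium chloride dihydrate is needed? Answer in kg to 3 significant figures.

17.2 kg

Volume: 434 m³ = 434,000 L.
Hardness to add: (172 − 145) = 27 mg/L as CaCO₃ × 434,000 L = 11,720 g as CaCO₃.
Moles of Ca²⁺ (1 mol Ca²⁺ ≡ 1 mol CaCO₃): 11,720 / 100.1 g/mol = 117.1 mol.
Mass of CaCl₂·2H₂O: 117.1 × 147 = 17,210 g.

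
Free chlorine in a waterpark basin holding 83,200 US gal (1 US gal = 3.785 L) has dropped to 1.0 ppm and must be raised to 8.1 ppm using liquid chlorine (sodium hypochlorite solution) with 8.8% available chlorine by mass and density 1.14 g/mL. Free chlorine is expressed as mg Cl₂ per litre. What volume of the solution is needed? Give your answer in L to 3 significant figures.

Volume: 83,200 US gal × 3.785 L/gal = 314,912 L.
Chlorine deficit: 8.1 − 1.0 = 7.1 ppm = 7.1 mg/L as Cl₂.
Cl₂ equivalent needed: 7.1 mg/L × 314,912 L = 2,236,000 mg = 2236 g.
Product at 8.8% available chlorine: 2236 / 0.088 = 25,410 g.
Volume at density 1.14 g/mL: 25,410 g ÷ 1.14 g/mL = 22,290 mL.

22.3 L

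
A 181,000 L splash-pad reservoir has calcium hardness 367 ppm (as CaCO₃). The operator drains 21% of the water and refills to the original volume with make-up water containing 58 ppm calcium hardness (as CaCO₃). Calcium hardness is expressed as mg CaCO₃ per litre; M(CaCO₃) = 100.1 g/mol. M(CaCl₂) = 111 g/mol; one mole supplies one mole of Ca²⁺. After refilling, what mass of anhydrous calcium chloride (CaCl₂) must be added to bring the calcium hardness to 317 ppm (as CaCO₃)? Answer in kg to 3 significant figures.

After draining 21% and refilling: 367 × 0.79 + 58 × 0.21 = 302.11 ppm.
Deficit to target: 317 − 302.11 = 14.89 mg/L.
As CaCO₃: 14.89 mg/L × 181,000 L = 2695 g; ÷ 100.1 = 26.92 mol Ca²⁺.
Mass: 26.92 × 111 = 2989 g.

2.99 kg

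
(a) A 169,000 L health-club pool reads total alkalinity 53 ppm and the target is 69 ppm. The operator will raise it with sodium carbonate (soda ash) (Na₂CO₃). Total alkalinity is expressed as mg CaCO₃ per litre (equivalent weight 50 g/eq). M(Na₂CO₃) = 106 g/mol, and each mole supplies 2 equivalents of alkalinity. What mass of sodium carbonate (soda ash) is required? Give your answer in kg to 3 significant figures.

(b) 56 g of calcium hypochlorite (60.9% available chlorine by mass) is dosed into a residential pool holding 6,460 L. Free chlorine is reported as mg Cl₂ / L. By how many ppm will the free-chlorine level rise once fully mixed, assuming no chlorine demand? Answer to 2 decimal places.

(a) 2.87 kg; (b) 5.28 ppm

(a) Alkalinity to add: (69 − 53) = 16 mg/L as CaCO₃ × 169,000 L = 2704 g as CaCO₃.
(a) Equivalents: 2704 g ÷ 50 g/eq = 54.08 eq.
(a) Each mole of Na₂CO₃ supplies 2 eq, so 54.08 / 2 = 27.04 mol.
(a) Mass: 27.04 mol × 106 g/mol = 2866 g.

(b) Available chlorine delivered: 56 g × 0.609 = 34.1 g as Cl₂.
(b) Concentration rise: 34.1 g / 6,460 L = 5.279 mg/L = 5.28 ppm.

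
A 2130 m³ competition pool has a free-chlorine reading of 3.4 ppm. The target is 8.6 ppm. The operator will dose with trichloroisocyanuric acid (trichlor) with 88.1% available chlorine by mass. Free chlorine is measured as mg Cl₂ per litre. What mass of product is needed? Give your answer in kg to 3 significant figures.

12.6 kg

Volume: 2130 m³ = 2,130,000 L.
Chlorine deficit: 8.6 − 3.4 = 5.2 ppm = 5.2 mg/L as Cl₂.
Cl₂ equivalent needed: 5.2 mg/L × 2,130,000 L = 11,080,000 mg = 11,080 g.
Product at 88.1% available chlorine: 11,080 / 0.881 = 12,570 g.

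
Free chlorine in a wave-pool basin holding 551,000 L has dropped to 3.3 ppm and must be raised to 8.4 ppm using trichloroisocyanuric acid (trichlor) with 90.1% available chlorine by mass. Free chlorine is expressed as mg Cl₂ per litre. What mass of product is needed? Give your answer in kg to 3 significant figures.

3.12 kg

Chlorine deficit: 8.4 − 3.3 = 5.1 ppm = 5.1 mg/L as Cl₂.
Cl₂ equivalent needed: 5.1 mg/L × 551,000 L = 2,810,000 mg = 2810 g.
Product at 90.1% available chlorine: 2810 / 0.901 = 3119 g.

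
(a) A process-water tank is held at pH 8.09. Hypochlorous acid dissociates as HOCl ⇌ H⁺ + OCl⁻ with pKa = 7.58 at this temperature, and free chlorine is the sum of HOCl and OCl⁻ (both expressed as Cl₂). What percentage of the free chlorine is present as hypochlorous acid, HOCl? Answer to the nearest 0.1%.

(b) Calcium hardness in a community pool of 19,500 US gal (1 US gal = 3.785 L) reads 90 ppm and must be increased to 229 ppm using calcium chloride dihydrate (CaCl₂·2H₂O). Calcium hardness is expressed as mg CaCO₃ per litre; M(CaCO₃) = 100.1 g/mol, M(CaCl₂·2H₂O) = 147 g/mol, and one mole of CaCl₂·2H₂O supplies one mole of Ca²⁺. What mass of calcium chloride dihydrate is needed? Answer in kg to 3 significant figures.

(a) 23.6%; (b) 15.1 kg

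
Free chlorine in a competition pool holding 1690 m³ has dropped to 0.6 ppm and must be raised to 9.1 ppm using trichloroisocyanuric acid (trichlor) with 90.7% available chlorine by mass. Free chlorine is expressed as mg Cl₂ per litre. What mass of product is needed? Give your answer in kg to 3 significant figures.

15.8 kg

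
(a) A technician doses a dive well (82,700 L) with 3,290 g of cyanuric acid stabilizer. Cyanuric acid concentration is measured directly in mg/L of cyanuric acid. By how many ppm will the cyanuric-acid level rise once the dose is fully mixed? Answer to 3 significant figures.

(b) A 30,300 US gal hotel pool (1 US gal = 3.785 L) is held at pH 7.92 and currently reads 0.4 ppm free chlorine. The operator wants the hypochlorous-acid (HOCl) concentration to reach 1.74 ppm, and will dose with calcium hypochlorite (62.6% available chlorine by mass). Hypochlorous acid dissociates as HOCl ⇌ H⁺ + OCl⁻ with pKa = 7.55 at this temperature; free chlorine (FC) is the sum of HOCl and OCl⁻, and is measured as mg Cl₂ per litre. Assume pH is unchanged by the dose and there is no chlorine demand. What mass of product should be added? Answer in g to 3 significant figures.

(a) Rise: 3,290 g / 82,700 L × 1000 = 39.78 mg/L.

(b) Volume: 30,300 US gal × 3.785 L/gal = 114,686 L.
(b) [OCl⁻]/[HOCl] = 10^(pH − pKa) = 10^(7.92 − 7.55) = 2.344; fraction as HOCl = 1/(1 + 2.344) = 0.299.
(b) Free chlorine required for 1.74 ppm HOCl: 1.74 / 0.299 = 5.819 ppm.
(b) FC to add: 5.819 − 0.4 = 5.419 mg/L as Cl₂.
(b) Cl₂ equivalent: 5.419 mg/L × 114,686 L = 621.5 g.
(b) Product at 62.6% available Cl: 621.5 / 0.626 = 992.8 g.

(a) 39.8 ppm; (b) 993 g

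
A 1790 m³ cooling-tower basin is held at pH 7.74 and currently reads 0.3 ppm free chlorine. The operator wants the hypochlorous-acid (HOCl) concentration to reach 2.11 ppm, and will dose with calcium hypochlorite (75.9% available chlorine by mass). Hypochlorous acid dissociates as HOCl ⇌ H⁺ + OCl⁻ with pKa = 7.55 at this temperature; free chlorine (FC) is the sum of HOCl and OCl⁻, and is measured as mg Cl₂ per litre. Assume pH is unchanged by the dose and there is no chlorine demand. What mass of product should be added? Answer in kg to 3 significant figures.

12.0 kg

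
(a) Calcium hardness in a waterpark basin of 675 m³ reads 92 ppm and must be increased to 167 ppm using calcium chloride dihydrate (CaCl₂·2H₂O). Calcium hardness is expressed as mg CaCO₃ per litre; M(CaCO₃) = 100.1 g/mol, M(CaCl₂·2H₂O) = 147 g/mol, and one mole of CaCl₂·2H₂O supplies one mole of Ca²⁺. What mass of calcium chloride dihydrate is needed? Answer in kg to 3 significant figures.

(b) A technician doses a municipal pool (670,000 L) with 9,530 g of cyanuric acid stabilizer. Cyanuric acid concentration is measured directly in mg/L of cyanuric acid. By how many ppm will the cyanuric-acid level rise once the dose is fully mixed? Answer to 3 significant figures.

(a) Volume: 675 m³ = 675,000 L.
(a) Hardness to add: (167 − 92) = 75 mg/L as CaCO₃ × 675,000 L = 50,620 g as CaCO₃.
(a) Moles of Ca²⁺ (1 mol Ca²⁺ ≡ 1 mol CaCO₃): 50,620 / 100.1 g/mol = 505.7 mol.
(a) Mass of CaCl₂·2H₂O: 505.7 × 147 = 74,340 g.

(b) Rise: 9,530 g / 670,000 L × 1000 = 14.22 mg/L.

(a) 74.3 kg; (b) 14.2 ppm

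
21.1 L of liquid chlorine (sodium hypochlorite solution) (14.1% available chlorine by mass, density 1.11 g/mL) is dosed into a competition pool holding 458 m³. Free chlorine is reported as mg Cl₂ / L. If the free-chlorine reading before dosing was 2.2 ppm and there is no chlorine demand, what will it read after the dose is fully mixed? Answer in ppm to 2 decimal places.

9.41 ppm

Volume: 458 m³ = 458,000 L.
Mass of solution: 21.1 L × 1000 mL/L × 1.11 g/mL = 23,420 g.
Available chlorine delivered: 23,420 g × 0.141 = 3302 g as Cl₂.
Concentration rise: 3302 g / 458,000 L = 7.21 mg/L = 7.21 ppm.
Final FC: 2.2 + 7.21 = 9.41 ppm.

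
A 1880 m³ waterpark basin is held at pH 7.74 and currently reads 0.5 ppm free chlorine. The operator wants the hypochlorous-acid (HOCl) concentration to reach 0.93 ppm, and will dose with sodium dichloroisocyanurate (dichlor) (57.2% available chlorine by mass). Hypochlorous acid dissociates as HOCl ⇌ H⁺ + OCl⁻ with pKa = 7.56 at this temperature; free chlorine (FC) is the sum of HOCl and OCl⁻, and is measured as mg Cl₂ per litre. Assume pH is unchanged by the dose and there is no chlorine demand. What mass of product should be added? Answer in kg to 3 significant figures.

6.04 kg

Volume: 1880 m³ = 1,880,000 L.
[OCl⁻]/[HOCl] = 10^(pH − pKa) = 10^(7.74 − 7.56) = 1.514; fraction as HOCl = 1/(1 + 1.514) = 0.3978.
Free chlorine required for 0.93 ppm HOCl: 0.93 / 0.3978 = 2.338 ppm.
FC to add: 2.338 − 0.5 = 1.838 mg/L as Cl₂.
Cl₂ equivalent: 1.838 mg/L × 1,880,000 L = 3455 g.
Product at 57.2% available Cl: 3455 / 0.572 = 6040 g.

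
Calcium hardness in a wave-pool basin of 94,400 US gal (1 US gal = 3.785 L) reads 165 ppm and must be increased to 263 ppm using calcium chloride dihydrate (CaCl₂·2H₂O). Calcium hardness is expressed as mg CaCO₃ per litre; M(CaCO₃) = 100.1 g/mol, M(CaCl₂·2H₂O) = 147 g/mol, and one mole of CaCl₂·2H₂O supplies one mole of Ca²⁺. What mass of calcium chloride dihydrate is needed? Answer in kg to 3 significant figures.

Volume: 94,400 US gal × 3.785 L/gal = 357,304 L.
Hardness to add: (263 − 165) = 98 mg/L as CaCO₃ × 357,304 L = 35,020 g as CaCO₃.
Moles of Ca²⁺ (1 mol Ca²⁺ ≡ 1 mol CaCO₃): 35,020 / 100.1 g/mol = 349.8 mol.
Mass of CaCl₂·2H₂O: 349.8 × 147 = 51,420 g.

51.4 kg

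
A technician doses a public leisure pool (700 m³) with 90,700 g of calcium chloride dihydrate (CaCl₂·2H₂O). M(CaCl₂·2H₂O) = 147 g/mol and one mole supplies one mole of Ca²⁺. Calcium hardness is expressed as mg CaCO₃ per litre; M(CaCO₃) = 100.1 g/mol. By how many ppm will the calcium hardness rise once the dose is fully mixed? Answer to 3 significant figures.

88.2 ppm

Volume: 700 m³ = 700,000 L.
Moles of Ca²⁺: 90,700 g ÷ 147 g/mol = 617 mol.
As CaCO₃: 617 mol × 100.1 g/mol = 61,760 g.
Rise: 61,760 g / 700,000 L × 1000 = 88.23 mg/L.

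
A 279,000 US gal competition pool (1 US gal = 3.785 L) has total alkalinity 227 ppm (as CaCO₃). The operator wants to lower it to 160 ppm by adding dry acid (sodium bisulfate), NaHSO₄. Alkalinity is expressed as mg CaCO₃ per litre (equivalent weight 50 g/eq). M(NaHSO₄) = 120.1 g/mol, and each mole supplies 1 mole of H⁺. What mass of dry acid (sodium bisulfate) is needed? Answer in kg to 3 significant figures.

Volume: 279,000 US gal × 3.785 L/gal = 1,056,015 L.
Alkalinity to neutralize: (227 − 160) = 67 mg/L as CaCO₃ × 1,056,015 L = 70,750 g as CaCO₃.
Equivalents of H⁺ required: 70,750 ÷ 50 g/eq = 1415 eq = 1415 mol NaHSO₄.
Mass of NaHSO₄: 1415 × 120.1 = 169,900 g.

170 kg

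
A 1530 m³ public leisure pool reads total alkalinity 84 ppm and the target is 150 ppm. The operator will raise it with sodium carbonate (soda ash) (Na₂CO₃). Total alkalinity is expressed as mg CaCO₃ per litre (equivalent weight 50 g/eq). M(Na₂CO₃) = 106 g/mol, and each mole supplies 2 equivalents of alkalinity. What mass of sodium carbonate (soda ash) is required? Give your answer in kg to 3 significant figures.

107 kg

Volume: 1530 m³ = 1,530,000 L.
Alkalinity to add: (150 − 84) = 66 mg/L as CaCO₃ × 1,530,000 L = 101,000 g as CaCO₃.
Equivalents: 101,000 g ÷ 50 g/eq = 2020 eq.
Each mole of Na₂CO₃ supplies 2 eq, so 2020 / 2 = 1010 mol.
Mass: 1010 mol × 106 g/mol = 107,000 g.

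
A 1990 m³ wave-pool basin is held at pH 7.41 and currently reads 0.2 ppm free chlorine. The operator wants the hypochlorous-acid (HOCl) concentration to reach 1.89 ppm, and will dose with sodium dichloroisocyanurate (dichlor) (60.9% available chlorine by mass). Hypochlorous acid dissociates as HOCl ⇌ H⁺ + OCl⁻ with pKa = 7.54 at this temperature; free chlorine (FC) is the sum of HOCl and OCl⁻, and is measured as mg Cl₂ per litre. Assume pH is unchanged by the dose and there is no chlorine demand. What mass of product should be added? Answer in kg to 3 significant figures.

10.1 kg

Volume: 1990 m³ = 1,990,000 L.
[OCl⁻]/[HOCl] = 10^(pH − pKa) = 10^(7.41 − 7.54) = 0.7413; fraction as HOCl = 1/(1 + 0.7413) = 0.5743.
Free chlorine required for 1.89 ppm HOCl: 1.89 / 0.5743 = 3.291 ppm.
FC to add: 3.291 − 0.2 = 3.091 mg/L as Cl₂.
Cl₂ equivalent: 3.091 mg/L × 1,990,000 L = 6151 g.
Product at 60.9% available Cl: 6151 / 0.609 = 10,100 g.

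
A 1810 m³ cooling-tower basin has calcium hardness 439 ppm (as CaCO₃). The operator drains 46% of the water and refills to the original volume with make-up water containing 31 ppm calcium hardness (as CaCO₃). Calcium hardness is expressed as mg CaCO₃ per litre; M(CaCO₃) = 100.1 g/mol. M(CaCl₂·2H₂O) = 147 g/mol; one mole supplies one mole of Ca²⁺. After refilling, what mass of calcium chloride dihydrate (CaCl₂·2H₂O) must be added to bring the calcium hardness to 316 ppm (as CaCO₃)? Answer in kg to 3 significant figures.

Volume: 1810 m³ = 1,810,000 L.
After draining 46% and refilling: 439 × 0.54 + 31 × 0.46 = 251.32 ppm.
Deficit to target: 316 − 251.32 = 64.68 mg/L.
As CaCO₃: 64.68 mg/L × 1,810,000 L = 117,100 g; ÷ 100.1 = 1170 mol Ca²⁺.
Mass: 1170 × 147 = 171,900 g.

172 kg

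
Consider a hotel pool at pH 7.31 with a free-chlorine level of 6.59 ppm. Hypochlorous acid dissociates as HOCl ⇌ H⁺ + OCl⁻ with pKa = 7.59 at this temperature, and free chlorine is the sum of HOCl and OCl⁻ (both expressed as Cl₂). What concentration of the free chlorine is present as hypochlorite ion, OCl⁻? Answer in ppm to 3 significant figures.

2.27 ppm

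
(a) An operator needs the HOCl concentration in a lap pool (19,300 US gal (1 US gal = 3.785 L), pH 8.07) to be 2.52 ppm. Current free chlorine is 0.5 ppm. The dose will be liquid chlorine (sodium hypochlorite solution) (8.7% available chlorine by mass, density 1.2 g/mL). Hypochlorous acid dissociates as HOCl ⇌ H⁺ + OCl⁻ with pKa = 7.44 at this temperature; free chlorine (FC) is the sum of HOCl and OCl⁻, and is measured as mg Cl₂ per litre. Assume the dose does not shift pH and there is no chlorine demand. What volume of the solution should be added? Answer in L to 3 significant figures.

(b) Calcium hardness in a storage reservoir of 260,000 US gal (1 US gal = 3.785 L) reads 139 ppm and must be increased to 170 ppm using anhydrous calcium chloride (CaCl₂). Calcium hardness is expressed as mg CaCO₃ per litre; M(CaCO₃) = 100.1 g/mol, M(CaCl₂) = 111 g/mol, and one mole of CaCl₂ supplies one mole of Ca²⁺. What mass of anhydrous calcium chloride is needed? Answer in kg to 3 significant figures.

(a) Volume: 19,300 US gal × 3.785 L/gal = 73,050 L.
(a) [OCl⁻]/[HOCl] = 10^(pH − pKa) = 10^(8.07 − 7.44) = 4.266; fraction as HOCl = 1/(1 + 4.266) = 0.1899.
(a) Free chlorine required for 2.52 ppm HOCl: 2.52 / 0.1899 = 13.27 ppm.
(a) FC to add: 13.27 − 0.5 = 12.77 mg/L as Cl₂.
(a) Cl₂ equivalent: 12.77 mg/L × 73,050 L = 932.8 g.
(a) Product at 8.7% available Cl: 932.8 / 0.087 = 10,720 g.
(a) Volume: 10,720 g ÷ 1.2 g/mL = 8935 mL.

(b) Volume: 260,000 US gal × 3.785 L/gal = 984,100 L.
(b) Hardness to add: (170 − 139) = 31 mg/L as CaCO₃ × 984,100 L = 30,510 g as CaCO₃.
(b) Moles of Ca²⁺ (1 mol Ca²⁺ ≡ 1 mol CaCO₃): 30,510 / 100.1 g/mol = 304.8 mol.
(b) Mass of CaCl₂: 304.8 × 111 = 33,830 g.

(a) 8.94 L; (b) 33.8 kg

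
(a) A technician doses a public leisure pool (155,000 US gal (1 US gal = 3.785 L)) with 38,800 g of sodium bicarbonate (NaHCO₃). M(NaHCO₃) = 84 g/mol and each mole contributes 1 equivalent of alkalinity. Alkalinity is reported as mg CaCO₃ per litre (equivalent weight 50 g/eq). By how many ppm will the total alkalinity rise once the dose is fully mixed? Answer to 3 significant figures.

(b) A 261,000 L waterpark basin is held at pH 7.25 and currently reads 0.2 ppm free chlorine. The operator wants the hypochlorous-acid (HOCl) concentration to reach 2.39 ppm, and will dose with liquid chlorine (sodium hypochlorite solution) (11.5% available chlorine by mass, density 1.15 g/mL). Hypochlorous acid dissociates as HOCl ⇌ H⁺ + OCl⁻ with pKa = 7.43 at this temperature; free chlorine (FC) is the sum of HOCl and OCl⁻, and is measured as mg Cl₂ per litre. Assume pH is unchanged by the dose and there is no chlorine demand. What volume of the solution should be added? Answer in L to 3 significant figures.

(a) 39.4 ppm; (b) 7.44 L

(a) Volume: 155,000 US gal × 3.785 L/gal = 586,675 L.
(a) Moles of NaHCO₃: 38,800 g ÷ 84 g/mol = 461.9 mol → 461.9 eq of alkalinity.
(a) As CaCO₃: 461.9 eq × 50 g/eq = 23,100 g.
(a) Rise: 23,100 g / 586,675 L × 1000 = 39.37 mg/L.

(b) [OCl⁻]/[HOCl] = 10^(pH − pKa) = 10^(7.25 − 7.43) = 0.6607; fraction as HOCl = 1/(1 + 0.6607) = 0.6022.
(b) Free chlorine required for 2.39 ppm HOCl: 2.39 / 0.6022 = 3.969 ppm.
(b) FC to add: 3.969 − 0.2 = 3.769 mg/L as Cl₂.
(b) Cl₂ equivalent: 3.769 mg/L × 261,000 L = 983.7 g.
(b) Product at 11.5% available Cl: 983.7 / 0.115 = 8554 g.
(b) Volume: 8554 g ÷ 1.15 g/mL = 7438 mL.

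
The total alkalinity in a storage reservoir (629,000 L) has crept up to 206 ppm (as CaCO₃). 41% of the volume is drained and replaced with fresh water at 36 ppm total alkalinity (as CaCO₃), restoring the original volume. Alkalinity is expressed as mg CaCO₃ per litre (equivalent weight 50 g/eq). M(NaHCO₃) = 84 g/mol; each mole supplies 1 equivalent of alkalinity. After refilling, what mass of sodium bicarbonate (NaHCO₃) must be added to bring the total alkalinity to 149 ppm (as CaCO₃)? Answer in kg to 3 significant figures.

After draining 41% and refilling: 206 × 0.59 + 36 × 0.41 = 136.3 ppm.
Deficit to target: 149 − 136.3 = 12.7 mg/L.
As CaCO₃: 12.7 mg/L × 629,000 L = 7988 g; ÷ 50 g/eq ÷ 1 = 159.8 mol NaHCO₃.
Mass: 159.8 × 84 = 13,420 g.

13.4 kg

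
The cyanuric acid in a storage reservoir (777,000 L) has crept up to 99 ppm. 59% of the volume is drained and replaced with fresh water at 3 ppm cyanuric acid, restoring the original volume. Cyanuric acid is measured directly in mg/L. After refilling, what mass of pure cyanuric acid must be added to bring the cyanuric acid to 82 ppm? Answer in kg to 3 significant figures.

30.8 kg

After draining 59% and refilling: 99 × 0.41 + 3 × 0.59 = 42.36 ppm.
Deficit to target: 82 − 42.36 = 39.64 mg/L.
Mass: 39.64 mg/L × 777,000 L = 30,800 g cyanuric acid.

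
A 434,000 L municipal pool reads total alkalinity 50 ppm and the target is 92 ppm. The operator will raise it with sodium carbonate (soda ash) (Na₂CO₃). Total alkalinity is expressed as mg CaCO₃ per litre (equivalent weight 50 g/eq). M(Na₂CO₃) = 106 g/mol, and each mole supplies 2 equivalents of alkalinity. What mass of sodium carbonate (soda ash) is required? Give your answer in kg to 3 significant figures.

Alkalinity to add: (92 − 50) = 42 mg/L as CaCO₃ × 434,000 L = 18,230 g as CaCO₃.
Equivalents: 18,230 g ÷ 50 g/eq = 364.6 eq.
Each mole of Na₂CO₃ supplies 2 eq, so 364.6 / 2 = 182.3 mol.
Mass: 182.3 mol × 106 g/mol = 19,320 g.

19.3 kg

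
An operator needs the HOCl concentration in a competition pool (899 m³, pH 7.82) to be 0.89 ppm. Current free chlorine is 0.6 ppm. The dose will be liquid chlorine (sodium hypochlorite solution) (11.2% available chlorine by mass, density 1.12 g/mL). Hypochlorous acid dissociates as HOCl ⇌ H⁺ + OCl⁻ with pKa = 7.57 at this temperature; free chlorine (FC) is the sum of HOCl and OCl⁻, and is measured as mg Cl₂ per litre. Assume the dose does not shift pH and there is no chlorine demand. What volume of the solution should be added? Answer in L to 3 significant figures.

13.4 L

Volume: 899 m³ = 899,000 L.
[OCl⁻]/[HOCl] = 10^(pH − pKa) = 10^(7.82 − 7.57) = 1.778; fraction as HOCl = 1/(1 + 1.778) = 0.3599.
Free chlorine required for 0.89 ppm HOCl: 0.89 / 0.3599 = 2.473 ppm.
FC to add: 2.473 − 0.6 = 1.873 mg/L as Cl₂.
Cl₂ equivalent: 1.873 mg/L × 899,000 L = 1684 g.
Product at 11.2% available Cl: 1684 / 0.112 = 15,030 g.
Volume: 15,030 g ÷ 1.12 g/mL = 13,420 mL.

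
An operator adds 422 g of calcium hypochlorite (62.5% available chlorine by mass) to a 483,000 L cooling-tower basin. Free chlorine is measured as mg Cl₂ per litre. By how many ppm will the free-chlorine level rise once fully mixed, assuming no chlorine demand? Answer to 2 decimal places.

Available chlorine delivered: 422 g × 0.625 = 263.8 g as Cl₂.
Concentration rise: 263.8 g / 483,000 L = 0.5461 mg/L = 0.55 ppm.

0.55 ppm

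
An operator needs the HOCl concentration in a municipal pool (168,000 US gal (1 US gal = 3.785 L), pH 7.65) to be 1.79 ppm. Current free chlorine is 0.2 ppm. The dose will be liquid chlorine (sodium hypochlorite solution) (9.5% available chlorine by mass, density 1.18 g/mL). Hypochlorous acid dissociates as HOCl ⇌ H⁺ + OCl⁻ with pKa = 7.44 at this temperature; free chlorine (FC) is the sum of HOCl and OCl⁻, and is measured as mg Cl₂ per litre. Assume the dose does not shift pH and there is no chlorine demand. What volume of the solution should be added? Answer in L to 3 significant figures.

Volume: 168,000 US gal × 3.785 L/gal = 635,880 L.
[OCl⁻]/[HOCl] = 10^(pH − pKa) = 10^(7.65 − 7.44) = 1.622; fraction as HOCl = 1/(1 + 1.622) = 0.3814.
Free chlorine required for 1.79 ppm HOCl: 1.79 / 0.3814 = 4.693 ppm.
FC to add: 4.693 − 0.2 = 4.493 mg/L as Cl₂.
Cl₂ equivalent: 4.493 mg/L × 635,880 L = 2857 g.
Product at 9.5% available Cl: 2857 / 0.095 = 30,070 g.
Volume: 30,070 g ÷ 1.18 g/mL = 25,490 mL.

25.5 L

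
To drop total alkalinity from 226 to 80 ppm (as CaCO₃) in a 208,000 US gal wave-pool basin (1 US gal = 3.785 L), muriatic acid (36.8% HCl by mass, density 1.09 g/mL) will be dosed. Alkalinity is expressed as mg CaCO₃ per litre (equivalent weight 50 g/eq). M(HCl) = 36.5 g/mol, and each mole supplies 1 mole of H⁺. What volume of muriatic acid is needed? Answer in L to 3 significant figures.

Volume: 208,000 US gal × 3.785 L/gal = 787,280 L.
Alkalinity to neutralize: (226 − 80) = 146 mg/L as CaCO₃ × 787,280 L = 114,900 g as CaCO₃.
Equivalents of H⁺ required: 114,900 ÷ 50 g/eq = 2299 eq = 2299 mol HCl.
Mass of HCl: 2299 × 36.5 = 83,910 g.
Mass of 36.8% solution: 83,910 / 0.368 = 228,000 g.
Volume: 228,000 g ÷ 1.09 g/mL = 209,200 mL.

209 L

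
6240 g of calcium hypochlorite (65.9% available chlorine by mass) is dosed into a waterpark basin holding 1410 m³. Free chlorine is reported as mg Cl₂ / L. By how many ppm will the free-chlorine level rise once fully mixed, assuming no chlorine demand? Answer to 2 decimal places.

2.92 ppm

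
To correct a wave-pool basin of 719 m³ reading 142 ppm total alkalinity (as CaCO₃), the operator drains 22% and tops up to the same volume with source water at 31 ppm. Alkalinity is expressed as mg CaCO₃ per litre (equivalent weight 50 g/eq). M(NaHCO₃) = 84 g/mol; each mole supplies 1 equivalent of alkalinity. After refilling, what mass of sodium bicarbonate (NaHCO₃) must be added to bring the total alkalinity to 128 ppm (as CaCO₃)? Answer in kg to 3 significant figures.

Volume: 719 m³ = 719,000 L.
After draining 22% and refilling: 142 × 0.78 + 31 × 0.22 = 117.58 ppm.
Deficit to target: 128 − 117.58 = 10.42 mg/L.
As CaCO₃: 10.42 mg/L × 719,000 L = 7492 g; ÷ 50 g/eq ÷ 1 = 149.8 mol NaHCO₃.
Mass: 149.8 × 84 = 12,590 g.

12.6 kg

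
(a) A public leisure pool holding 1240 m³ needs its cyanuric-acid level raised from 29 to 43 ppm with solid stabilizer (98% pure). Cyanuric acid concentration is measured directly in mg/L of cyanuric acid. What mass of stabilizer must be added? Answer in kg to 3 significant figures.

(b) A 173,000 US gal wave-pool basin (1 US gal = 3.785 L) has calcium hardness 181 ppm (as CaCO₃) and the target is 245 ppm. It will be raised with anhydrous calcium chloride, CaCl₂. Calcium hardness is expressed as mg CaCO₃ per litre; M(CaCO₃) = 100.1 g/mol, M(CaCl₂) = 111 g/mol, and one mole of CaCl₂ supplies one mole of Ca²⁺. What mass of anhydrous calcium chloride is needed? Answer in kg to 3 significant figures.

(a) Volume: 1240 m³ = 1,240,000 L.
(a) CYA to add: (43 − 29) = 14 mg/L × 1,240,000 L = 17,360 g cyanuric acid.
(a) At 98% purity: 17,360 / 0.98 = 17,710 g product.

(b) Volume: 173,000 US gal × 3.785 L/gal = 654,805 L.
(b) Hardness to add: (245 − 181) = 64 mg/L as CaCO₃ × 654,805 L = 41,910 g as CaCO₃.
(b) Moles of Ca²⁺ (1 mol Ca²⁺ ≡ 1 mol CaCO₃): 41,910 / 100.1 g/mol = 418.7 mol.
(b) Mass of CaCl₂: 418.7 × 111 = 46,470 g.

(a) 17.7 kg; (b) 46.5 kg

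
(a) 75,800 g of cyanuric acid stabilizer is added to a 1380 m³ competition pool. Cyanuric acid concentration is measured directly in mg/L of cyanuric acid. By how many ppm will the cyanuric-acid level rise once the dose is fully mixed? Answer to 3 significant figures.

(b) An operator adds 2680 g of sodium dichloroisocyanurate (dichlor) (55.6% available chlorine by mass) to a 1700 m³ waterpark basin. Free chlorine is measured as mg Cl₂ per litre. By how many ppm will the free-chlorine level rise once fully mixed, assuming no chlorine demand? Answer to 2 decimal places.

(a) Volume: 1380 m³ = 1,380,000 L.
(a) Rise: 75,800 g / 1,380,000 L × 1000 = 54.93 mg/L.

(b) Volume: 1700 m³ = 1,700,000 L.
(b) Available chlorine delivered: 2680 g × 0.556 = 1490 g as Cl₂.
(b) Concentration rise: 1490 g / 1,700,000 L = 0.8765 mg/L = 0.88 ppm.

(a) 54.9 ppm; (b) 0.88 ppm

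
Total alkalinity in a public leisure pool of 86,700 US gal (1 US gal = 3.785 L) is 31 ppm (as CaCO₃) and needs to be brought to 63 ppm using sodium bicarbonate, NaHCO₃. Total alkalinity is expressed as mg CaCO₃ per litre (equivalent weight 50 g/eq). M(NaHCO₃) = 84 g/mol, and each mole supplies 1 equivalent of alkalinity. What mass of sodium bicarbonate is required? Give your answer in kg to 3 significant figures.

Volume: 86,700 US gal × 3.785 L/gal = 328,160 L.
Alkalinity to add: (63 − 31) = 32 mg/L as CaCO₃ × 328,160 L = 10,500 g as CaCO₃.
Equivalents: 10,500 g ÷ 50 g/eq = 210 eq.
NaHCO₃ supplies 1 eq per mole → 210 mol.
Mass: 210 mol × 84 g/mol = 17,640 g.

17.6 kg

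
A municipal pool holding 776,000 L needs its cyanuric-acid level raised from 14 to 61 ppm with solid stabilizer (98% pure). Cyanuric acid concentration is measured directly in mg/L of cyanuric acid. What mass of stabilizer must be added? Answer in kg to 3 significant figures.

CYA to add: (61 − 14) = 47 mg/L × 776,000 L = 36,470 g cyanuric acid.
At 98% purity: 36,470 / 0.98 = 37,220 g product.

37.2 kg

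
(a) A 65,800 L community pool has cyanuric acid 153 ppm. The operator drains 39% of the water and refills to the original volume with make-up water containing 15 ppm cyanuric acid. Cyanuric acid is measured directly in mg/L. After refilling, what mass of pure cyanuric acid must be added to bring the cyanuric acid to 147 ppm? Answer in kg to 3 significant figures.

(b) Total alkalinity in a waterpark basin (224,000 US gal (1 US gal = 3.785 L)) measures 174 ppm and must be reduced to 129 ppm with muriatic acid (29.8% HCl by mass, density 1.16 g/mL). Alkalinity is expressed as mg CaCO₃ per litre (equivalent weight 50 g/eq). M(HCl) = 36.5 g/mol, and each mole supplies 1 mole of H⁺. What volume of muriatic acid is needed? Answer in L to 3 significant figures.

(a) After draining 39% and refilling: 153 × 0.61 + 15 × 0.39 = 99.18 ppm.
(a) Deficit to target: 147 − 99.18 = 47.82 mg/L.
(a) Mass: 47.82 mg/L × 65,800 L = 3147 g cyanuric acid.

(b) Volume: 224,000 US gal × 3.785 L/gal = 847,840 L.
(b) Alkalinity to neutralize: (174 − 129) = 45 mg/L as CaCO₃ × 847,840 L = 38,150 g as CaCO₃.
(b) Equivalents of H⁺ required: 38,150 ÷ 50 g/eq = 763.1 eq = 763.1 mol HCl.
(b) Mass of HCl: 763.1 × 36.5 = 27,850 g.
(b) Mass of 29.8% solution: 27,850 / 0.298 = 93,460 g.
(b) Volume: 93,460 g ÷ 1.16 g/mL = 80,570 mL.

(a) 3.15 kg; (b) 80.6 L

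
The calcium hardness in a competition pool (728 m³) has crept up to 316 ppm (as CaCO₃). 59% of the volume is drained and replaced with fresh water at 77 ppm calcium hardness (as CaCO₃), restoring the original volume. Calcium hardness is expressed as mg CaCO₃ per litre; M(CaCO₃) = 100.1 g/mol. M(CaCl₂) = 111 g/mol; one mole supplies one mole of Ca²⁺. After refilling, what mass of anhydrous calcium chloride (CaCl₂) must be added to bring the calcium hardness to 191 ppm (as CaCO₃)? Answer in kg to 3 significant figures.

12.9 kg

Volume: 728 m³ = 728,000 L.
After draining 59% and refilling: 316 × 0.41 + 77 × 0.59 = 174.99 ppm.
Deficit to target: 191 − 174.99 = 16.01 mg/L.
As CaCO₃: 16.01 mg/L × 728,000 L = 11,660 g; ÷ 100.1 = 116.4 mol Ca²⁺.
Mass: 116.4 × 111 = 12,920 g.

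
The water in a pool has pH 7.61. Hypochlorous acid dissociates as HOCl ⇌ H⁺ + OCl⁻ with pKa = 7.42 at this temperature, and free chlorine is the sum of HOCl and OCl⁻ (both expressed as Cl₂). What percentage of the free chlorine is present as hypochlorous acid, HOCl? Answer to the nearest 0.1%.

[OCl⁻]/[HOCl] = 10^(pH − pKa) = 10^(7.61 − 7.42) = 10^0.19 = 1.549.
Fraction as HOCl = 1 / (1 + 1.549) = 0.3923.

39.2%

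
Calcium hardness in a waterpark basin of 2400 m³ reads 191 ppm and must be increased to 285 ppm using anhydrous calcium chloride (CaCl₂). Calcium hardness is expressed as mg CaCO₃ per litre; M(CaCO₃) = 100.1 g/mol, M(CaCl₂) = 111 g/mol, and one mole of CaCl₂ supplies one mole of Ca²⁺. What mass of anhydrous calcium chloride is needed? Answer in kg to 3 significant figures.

250 kg

Volume: 2400 m³ = 2,400,000 L.
Hardness to add: (285 − 191) = 94 mg/L as CaCO₃ × 2,400,000 L = 225,600 g as CaCO₃.
Moles of Ca²⁺ (1 mol Ca²⁺ ≡ 1 mol CaCO₃): 225,600 / 100.1 g/mol = 2254 mol.
Mass of CaCl₂: 2254 × 111 = 250,200 g.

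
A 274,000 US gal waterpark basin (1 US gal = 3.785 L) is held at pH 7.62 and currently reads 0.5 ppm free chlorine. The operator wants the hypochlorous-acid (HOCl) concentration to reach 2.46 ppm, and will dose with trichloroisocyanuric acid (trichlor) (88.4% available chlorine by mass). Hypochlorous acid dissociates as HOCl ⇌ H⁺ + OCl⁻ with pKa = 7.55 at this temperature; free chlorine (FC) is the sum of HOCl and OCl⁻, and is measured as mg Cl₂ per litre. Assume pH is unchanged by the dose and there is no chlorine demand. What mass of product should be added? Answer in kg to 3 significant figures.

Volume: 274,000 US gal × 3.785 L/gal = 1,037,090 L.
[OCl⁻]/[HOCl] = 10^(pH − pKa) = 10^(7.62 − 7.55) = 1.175; fraction as HOCl = 1/(1 + 1.175) = 0.4598.
Free chlorine required for 2.46 ppm HOCl: 2.46 / 0.4598 = 5.35 ppm.
FC to add: 5.35 − 0.5 = 4.85 mg/L as Cl₂.
Cl₂ equivalent: 4.85 mg/L × 1,037,090 L = 5030 g.
Product at 88.4% available Cl: 5030 / 0.884 = 5690 g.

5.69 kg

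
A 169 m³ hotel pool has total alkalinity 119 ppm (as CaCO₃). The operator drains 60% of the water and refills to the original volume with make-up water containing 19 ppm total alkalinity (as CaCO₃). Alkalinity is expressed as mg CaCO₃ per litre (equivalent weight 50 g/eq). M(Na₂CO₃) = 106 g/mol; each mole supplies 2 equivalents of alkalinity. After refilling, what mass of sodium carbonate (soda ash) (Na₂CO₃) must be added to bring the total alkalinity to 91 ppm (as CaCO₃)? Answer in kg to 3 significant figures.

5.73 kg

Volume: 169 m³ = 169,000 L.
After draining 60% and refilling: 119 × 0.40 + 19 × 0.60 = 59 ppm.
Deficit to target: 91 − 59 = 32 mg/L.
As CaCO₃: 32 mg/L × 169,000 L = 5408 g; ÷ 50 g/eq ÷ 2 = 54.08 mol Na₂CO₃.
Mass: 54.08 × 106 = 5732 g.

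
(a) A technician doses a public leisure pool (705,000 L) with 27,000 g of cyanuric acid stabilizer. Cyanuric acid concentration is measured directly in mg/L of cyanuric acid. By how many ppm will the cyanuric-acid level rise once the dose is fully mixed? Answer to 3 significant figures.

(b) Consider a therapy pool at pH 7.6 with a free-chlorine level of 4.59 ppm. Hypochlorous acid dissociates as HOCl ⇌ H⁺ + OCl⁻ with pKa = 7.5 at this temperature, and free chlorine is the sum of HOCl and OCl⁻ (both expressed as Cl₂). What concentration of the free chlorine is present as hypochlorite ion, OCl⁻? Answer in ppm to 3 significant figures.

(a) 38.3 ppm; (b) 2.56 ppm

(a) Rise: 27,000 g / 705,000 L × 1000 = 38.3 mg/L.

(b) [OCl⁻]/[HOCl] = 10^(pH − pKa) = 10^(7.6 − 7.5) = 10^0.10 = 1.259.
(b) Fraction as HOCl = 1 / (1 + 1.259) = 0.4427.
(b) OCl⁻ = (1 − 0.4427) × 4.59 ppm = 2.558 ppm.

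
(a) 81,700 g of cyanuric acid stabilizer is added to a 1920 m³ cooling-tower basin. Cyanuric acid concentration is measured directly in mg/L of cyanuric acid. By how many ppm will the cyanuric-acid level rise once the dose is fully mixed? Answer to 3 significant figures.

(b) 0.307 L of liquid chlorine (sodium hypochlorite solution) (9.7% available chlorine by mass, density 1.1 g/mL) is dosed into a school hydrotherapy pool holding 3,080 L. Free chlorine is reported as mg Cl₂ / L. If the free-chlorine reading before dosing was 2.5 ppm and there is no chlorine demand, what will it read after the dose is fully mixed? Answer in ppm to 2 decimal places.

(a) Volume: 1920 m³ = 1,920,000 L.
(a) Rise: 81,700 g / 1,920,000 L × 1000 = 42.55 mg/L.

(b) Mass of solution: 0.307 L × 1000 mL/L × 1.1 g/mL = 337.7 g.
(b) Available chlorine delivered: 337.7 g × 0.097 = 32.76 g as Cl₂.
(b) Concentration rise: 32.76 g / 3,080 L = 10.64 mg/L = 10.64 ppm.
(b) Final FC: 2.5 + 10.64 = 13.14 ppm.

(a) 42.6 ppm; (b) 13.14 ppm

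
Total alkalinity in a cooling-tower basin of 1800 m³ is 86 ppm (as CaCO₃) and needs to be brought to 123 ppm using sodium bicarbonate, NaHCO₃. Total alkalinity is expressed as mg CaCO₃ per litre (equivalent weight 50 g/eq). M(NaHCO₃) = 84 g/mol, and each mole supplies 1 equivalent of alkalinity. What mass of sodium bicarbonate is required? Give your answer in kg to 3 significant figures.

112 kg

Volume: 1800 m³ = 1,800,000 L.
Alkalinity to add: (123 − 86) = 37 mg/L as CaCO₃ × 1,800,000 L = 66,600 g as CaCO₃.
Equivalents: 66,600 g ÷ 50 g/eq = 1332 eq.
NaHCO₃ supplies 1 eq per mole → 1332 mol.
Mass: 1332 mol × 84 g/mol = 111,900 g.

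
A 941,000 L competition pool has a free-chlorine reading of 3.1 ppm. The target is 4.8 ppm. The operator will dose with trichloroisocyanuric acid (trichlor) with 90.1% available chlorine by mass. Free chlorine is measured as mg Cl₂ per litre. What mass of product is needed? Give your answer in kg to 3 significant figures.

Chlorine deficit: 4.8 − 3.1 = 1.7 ppm = 1.7 mg/L as Cl₂.
Cl₂ equivalent needed: 1.7 mg/L × 941,000 L = 1,600,000 mg = 1600 g.
Product at 90.1% available chlorine: 1600 / 0.901 = 1775 g.

1.78 kg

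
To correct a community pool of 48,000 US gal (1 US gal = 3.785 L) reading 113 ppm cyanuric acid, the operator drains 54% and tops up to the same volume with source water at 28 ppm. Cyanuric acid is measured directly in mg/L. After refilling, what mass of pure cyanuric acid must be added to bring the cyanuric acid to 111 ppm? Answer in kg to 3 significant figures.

Volume: 48,000 US gal × 3.785 L/gal = 181,680 L.
After draining 54% and refilling: 113 × 0.46 + 28 × 0.54 = 67.1 ppm.
Deficit to target: 111 − 67.1 = 43.9 mg/L.
Mass: 43.9 mg/L × 181,680 L = 7976 g cyanuric acid.

7.98 kg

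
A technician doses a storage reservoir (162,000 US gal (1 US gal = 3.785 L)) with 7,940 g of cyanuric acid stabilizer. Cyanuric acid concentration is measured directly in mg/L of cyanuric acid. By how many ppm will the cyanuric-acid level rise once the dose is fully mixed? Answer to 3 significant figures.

12.9 ppm

Volume: 162,000 US gal × 3.785 L/gal = 613,170 L.
Rise: 7,940 g / 613,170 L × 1000 = 12.95 mg/L.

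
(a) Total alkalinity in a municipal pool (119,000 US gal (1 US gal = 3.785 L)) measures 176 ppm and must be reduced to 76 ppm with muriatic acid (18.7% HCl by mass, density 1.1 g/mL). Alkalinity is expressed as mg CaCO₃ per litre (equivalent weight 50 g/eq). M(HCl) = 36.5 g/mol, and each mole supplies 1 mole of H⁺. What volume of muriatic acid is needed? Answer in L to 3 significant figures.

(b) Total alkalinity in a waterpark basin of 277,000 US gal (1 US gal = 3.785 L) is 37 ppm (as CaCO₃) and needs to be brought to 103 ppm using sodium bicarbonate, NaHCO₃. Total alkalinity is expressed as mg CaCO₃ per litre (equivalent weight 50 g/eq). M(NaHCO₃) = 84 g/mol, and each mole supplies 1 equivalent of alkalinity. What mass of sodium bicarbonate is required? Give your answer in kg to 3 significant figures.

(a) Volume: 119,000 US gal × 3.785 L/gal = 450,415 L.
(a) Alkalinity to neutralize: (176 − 76) = 100 mg/L as CaCO₃ × 450,415 L = 45,040 g as CaCO₃.
(a) Equivalents of H⁺ required: 45,040 ÷ 50 g/eq = 900.8 eq = 900.8 mol HCl.
(a) Mass of HCl: 900.8 × 36.5 = 32,880 g.
(a) Mass of 18.7% solution: 32,880 / 0.187 = 175,800 g.
(a) Volume: 175,800 g ÷ 1.1 g/mL = 159,800 mL.

(b) Volume: 277,000 US gal × 3.785 L/gal = 1,048,445 L.
(b) Alkalinity to add: (103 − 37) = 66 mg/L as CaCO₃ × 1,048,445 L = 69,200 g as CaCO₃.
(b) Equivalents: 69,200 g ÷ 50 g/eq = 1384 eq.
(b) NaHCO₃ supplies 1 eq per mole → 1384 mol.
(b) Mass: 1384 mol × 84 g/mol = 116,300 g.

(a) 160 L; (b) 116 kg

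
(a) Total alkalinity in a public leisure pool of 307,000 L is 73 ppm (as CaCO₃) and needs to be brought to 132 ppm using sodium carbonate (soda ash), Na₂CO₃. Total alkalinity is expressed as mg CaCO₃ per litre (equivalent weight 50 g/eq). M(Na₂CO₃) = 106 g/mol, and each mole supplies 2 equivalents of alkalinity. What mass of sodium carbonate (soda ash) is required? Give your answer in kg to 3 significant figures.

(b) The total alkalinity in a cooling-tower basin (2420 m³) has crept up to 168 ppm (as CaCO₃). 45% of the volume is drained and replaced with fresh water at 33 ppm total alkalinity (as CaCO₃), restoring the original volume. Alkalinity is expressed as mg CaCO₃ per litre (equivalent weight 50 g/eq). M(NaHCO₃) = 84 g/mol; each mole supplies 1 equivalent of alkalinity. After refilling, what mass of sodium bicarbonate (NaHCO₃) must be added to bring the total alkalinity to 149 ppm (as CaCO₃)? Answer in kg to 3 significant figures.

(a) Alkalinity to add: (132 − 73) = 59 mg/L as CaCO₃ × 307,000 L = 18,110 g as CaCO₃.
(a) Equivalents: 18,110 g ÷ 50 g/eq = 362.3 eq.
(a) Each mole of Na₂CO₃ supplies 2 eq, so 362.3 / 2 = 181.1 mol.
(a) Mass: 181.1 mol × 106 g/mol = 19,200 g.

(b) Volume: 2420 m³ = 2,420,000 L.
(b) After draining 45% and refilling: 168 × 0.55 + 33 × 0.45 = 107.25 ppm.
(b) Deficit to target: 149 − 107.25 = 41.75 mg/L.
(b) As CaCO₃: 41.75 mg/L × 2,420,000 L = 101,000 g; ÷ 50 g/eq ÷ 1 = 2021 mol NaHCO₃.
(b) Mass: 2021 × 84 = 169,700 g.

(a) 19.2 kg; (b) 170 kg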